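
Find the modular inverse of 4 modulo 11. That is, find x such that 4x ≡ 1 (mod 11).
3

Using Extended Euclidean Algorithm:
gcd(4, 11) = 1
Bezout coefficients: 4 × 3 + 11 × -1 = 1
So 4 × 3 ≡ 1 (mod 11)
The inverse is 3 mod 11 = 3
Verification: 4 × 3 = 12 = 1 × 11 + 1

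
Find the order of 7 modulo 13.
Powers of 7 mod 13: 7^1≡7, 7^2≡10, 7^3≡5, 7^4≡9, 7^5≡11, 7^6≡12, 7^7≡6, 7^8≡3, 7^9≡8, 7^10≡4, 7^11≡2, 7^12≡1. Order = 12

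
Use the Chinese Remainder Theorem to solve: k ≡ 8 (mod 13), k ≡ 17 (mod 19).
M = 13 × 19 = 247. M₁ = 19, y₁ ≡ 11 (mod 13). M₂ = 13, y₂ ≡ 3 (mod 19). k = 8×19×11 + 17×13×3 ≡ 112 (mod 247)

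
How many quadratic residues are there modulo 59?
For prime 59, there are (p-1)/2 = (59-1)/2 = 29 quadratic residues (excluding 0).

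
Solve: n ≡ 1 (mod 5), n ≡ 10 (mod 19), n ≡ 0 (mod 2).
M = 5 × 19 × 2 = 190. M₁ = 38, y₁ ≡ 2 (mod 5). M₂ = 10, y₂ ≡ 2 (mod 19). M₃ = 95, y₃ ≡ 1 (mod 2). n = 1×38×2 + 10×10×2 + 0×95×1 ≡ 86 (mod 190)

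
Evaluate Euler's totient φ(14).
6

Prime factorization: 14 = 2 × 7
Using the formula φ(n) = n × Π(1 - 1/p) for each prime factor p:
φ(14) = 14 × (1 - 1/2) × (1 - 1/7)
φ(14) = 6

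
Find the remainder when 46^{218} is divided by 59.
By Fermat: 46^{58} ≡ 1 (mod 59). 218 = 3×58 + 44. So 46^{218} ≡ 46^{44} ≡ 20 (mod 59)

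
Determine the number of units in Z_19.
18

Prime factorization: 19 = 19
Using the formula φ(n) = n × Π(1 - 1/p) for each prime factor p:
φ(19) = 19 × (1 - 1/19)
φ(19) = 18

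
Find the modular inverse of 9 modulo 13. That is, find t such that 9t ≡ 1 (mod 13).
3

Using Extended Euclidean Algorithm:
gcd(9, 13) = 1
Bezout coefficients: 9 × 3 + 13 × -2 = 1
So 9 × 3 ≡ 1 (mod 13)
The inverse is 3 mod 13 = 3
Verification: 9 × 3 = 27 = 2 × 13 + 1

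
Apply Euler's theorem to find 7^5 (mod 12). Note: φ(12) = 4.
By Euler: 7^{4} ≡ 1 (mod 12) since gcd(7, 12) = 1. 5 = 1×4 + 1. So 7^{5} ≡ 7^{1} ≡ 7 (mod 12)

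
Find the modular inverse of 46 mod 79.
46^(-1) ≡ 67 (mod 79). Verification: 46 × 67 = 3082 ≡ 1 (mod 79)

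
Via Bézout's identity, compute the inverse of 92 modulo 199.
Extended GCD: 92(-93) + 199(43) = 1. So 92^(-1) ≡ 106 ≡ 106 (mod 199). Verify: 92 × 106 = 9752 ≡ 1 (mod 199)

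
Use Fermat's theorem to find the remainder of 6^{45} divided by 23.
6

By Fermat's Little Theorem, a^(p-1) ≡ 1 (mod p) for prime p and gcd(a, p) = 1
Here p = 23, so 6^22 ≡ 1 (mod 23)
We can reduce the exponent: 45 mod 22 = 1
So 6^45 ≡ 6^1 (mod 23)
Computing: 6^1 mod 23 = 6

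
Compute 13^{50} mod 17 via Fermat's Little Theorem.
16

By Fermat's Little Theorem, a^(p-1) ≡ 1 (mod p) for prime p and gcd(a, p) = 1
Here p = 17, so 13^16 ≡ 1 (mod 17)
We can reduce the exponent: 50 mod 16 = 2
So 13^50 ≡ 13^2 (mod 17)
Computing: 13^2 mod 17 = 16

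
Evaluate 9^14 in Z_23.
Using repeated squaring. 14 = 8 + 4 + 2 (binary 1110). Repeated squaring mod 23: 9^1 ≡ 9; 9^2 ≡ 9² = 81 ≡ 12; 9^4 ≡ 12² = 144 ≡ 6; 9^8 ≡ 6² = 36 ≡ 13. Multiply: 9^14 = 9^8 × 9^4 × 9^2 ≡ 13 × 6 × 12 (mod 23): 13 × 6 = 78 ≡ 9; 9 × 12 = 108 ≡ 16. So 9^14 ≡ 16 (mod 23).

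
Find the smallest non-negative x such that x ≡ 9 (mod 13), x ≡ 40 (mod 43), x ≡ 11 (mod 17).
8511

Using the Chinese Remainder Theorem:
M = product of moduli = 9503
For equation 1: M_1 = 731, 731 ≡ 3 (mod 13), inverse of 731 mod 13 is 9 (check: 3 × 9 = 27 ≡ 1 (mod 13))
For equation 2: M_2 = 221, 221 ≡ 6 (mod 43), inverse of 221 mod 43 is 36 (check: 6 × 36 = 216 ≡ 1 (mod 43))
For equation 3: M_3 = 559, 559 ≡ 15 (mod 17), inverse of 559 mod 17 is 8 (check: 15 × 8 = 120 ≡ 1 (mod 17))
Combine: x ≡ Σ r_i×M_i×(M_i⁻¹ mod m_i) = 9×731×9 + 40×221×36 + 11×559×8 = 59211 + 318240 + 49192 = 426643
426643 mod 9503 = 8511
x ≡ 8511 (mod 9503)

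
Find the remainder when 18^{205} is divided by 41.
By Fermat: 18^{40} ≡ 1 (mod 41). 205 = 5×40 + 5. So 18^{205} ≡ 18^{5} ≡ 1 (mod 41)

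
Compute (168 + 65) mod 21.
2

(168 + 65) = 233
233 mod 21 = 2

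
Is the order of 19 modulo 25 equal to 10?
Yes, ord_25(19) = 10.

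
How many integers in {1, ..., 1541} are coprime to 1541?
1452

Prime factorization: 1541 = 23 × 67
Using the formula φ(n) = n × Π(1 - 1/p) for each prime factor p:
φ(1541) = 1541 × (1 - 1/23) × (1 - 1/67)
φ(1541) = 1452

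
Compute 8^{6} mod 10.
4

Using successive squaring:
Binary expansion of 6: 110
Powers of 8 mod 10 (each is the square of the previous):
  8^1 ≡ 8 (mod 10)
  8^2 ≡ 8² = 64 ≡ 4 (mod 10)
  8^4 ≡ 4² = 16 ≡ 6 (mod 10)
6 = 4 + 2, so 8^6 = 8^4 × 8^2 ≡ 6 × 4 (mod 10)
Multiplying step by step:
  6 × 4 = 24 ≡ 4 (mod 10)
Result: 8^6 ≡ 4 (mod 10)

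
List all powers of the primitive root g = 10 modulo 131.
g^1, g^2, ..., g^{130} mod 131: {10, 100, 83, 44, 47, 77, 115, 102, 103, 113, 82, 34, 78, 125, 71, 55, 26, 129, 111, 62, 96, 43, 37, 108, 32, 58, 56, 36, 98, 63, 106, 12, 120, 21, 79, 4, 40, 7, 70, 45, 57, 46, 67, 15, 19, 59, 66, 5, 50, 107, 22, 89, 104, 123, 51, 117, 122, 41, 17, 39, 128, 101, 93, 13, 130, 121, 31, 48, 87, 84, 54, 16, 29, 28, 18, 49, 97, 53, 6, 60, 76, 105, 2, 20, 69, 35, 88, 94, 23, 99, 73, 75, 95, 33, 68, 25, 119, 11, 110, 52, 127, 91, 124, 61, 86, 74, 85, 64, 116, 112, 72, 65, 126, 81, 24, 109, 42, 27, 8, 80, 14, 9, 90, 114, 92, 3, 30, 38, 118, 1}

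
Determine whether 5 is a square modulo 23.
By Euler's criterion: 5^{11} ≡ 22 (mod 23). Since this equals -1 (≡ 22), 5 is not a QR.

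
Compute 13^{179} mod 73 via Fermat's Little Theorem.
28

By Fermat's Little Theorem, a^(p-1) ≡ 1 (mod p) for prime p and gcd(a, p) = 1
Here p = 73, so 13^72 ≡ 1 (mod 73)
We can reduce the exponent: 179 mod 72 = 35
So 13^179 ≡ 13^35 (mod 73)
Computing: 13^35 mod 73 = 28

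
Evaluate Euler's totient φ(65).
48

Prime factorization: 65 = 5 × 13
Using the formula φ(n) = n × Π(1 - 1/p) for each prime factor p:
φ(65) = 65 × (1 - 1/5) × (1 - 1/13)
φ(65) = 48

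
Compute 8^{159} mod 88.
40

Using successive squaring:
Binary expansion of 159: 10011111
Powers of 8 mod 88 (each is the square of the previous):
  8^1 ≡ 8 (mod 88)
  8^2 ≡ 8² = 64 ≡ 64 (mod 88)
  8^4 ≡ 64² = 4096 ≡ 48 (mod 88)
  8^8 ≡ 48² = 2304 ≡ 16 (mod 88)
  8^16 ≡ 16² = 256 ≡ 80 (mod 88)
  8^32 ≡ 80² = 6400 ≡ 64 (mod 88)
  8^64 ≡ 64² = 4096 ≡ 48 (mod 88)
  8^128 ≡ 48² = 2304 ≡ 16 (mod 88)
159 = 128 + 16 + 8 + 4 + 2 + 1, so 8^159 = 8^128 × 8^16 × 8^8 × 8^4 × 8^2 × 8^1 ≡ 16 × 80 × 16 × 48 × 64 × 8 (mod 88)
Multiplying step by step:
  16 × 80 = 1280 ≡ 48 (mod 88)
  48 × 16 = 768 ≡ 64 (mod 88)
  64 × 48 = 3072 ≡ 80 (mod 88)
  80 × 64 = 5120 ≡ 16 (mod 88)
  16 × 8 = 128 ≡ 40 (mod 88)
Result: 8^159 ≡ 40 (mod 88)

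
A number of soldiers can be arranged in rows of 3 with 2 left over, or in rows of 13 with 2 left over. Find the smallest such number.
M = 3 × 13 = 39. M₁ = 13, y₁ ≡ 1 (mod 3). M₂ = 3, y₂ ≡ 9 (mod 13). k = 2×13×1 + 2×3×9 ≡ 2 (mod 39). The smallest positive such number is 2.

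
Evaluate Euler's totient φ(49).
42

Prime factorization: 49 = 7^2
Using the formula φ(n) = n × Π(1 - 1/p) for each prime factor p:
φ(49) = 49 × (1 - 1/7)
φ(49) = 42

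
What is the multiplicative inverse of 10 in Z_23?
10^(-1) ≡ 7 (mod 23). Verification: 10 × 7 = 70 ≡ 1 (mod 23)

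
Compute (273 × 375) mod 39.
0

(273 × 375) = 102375
102375 mod 39 = 0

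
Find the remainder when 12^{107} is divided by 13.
By Fermat: 12^{12} ≡ 1 (mod 13). 107 = 8×12 + 11. So 12^{107} ≡ 12^{11} ≡ 12 (mod 13)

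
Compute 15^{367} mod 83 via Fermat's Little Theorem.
45

By Fermat's Little Theorem, a^(p-1) ≡ 1 (mod p) for prime p and gcd(a, p) = 1
Here p = 83, so 15^82 ≡ 1 (mod 83)
We can reduce the exponent: 367 mod 82 = 39
So 15^367 ≡ 15^39 (mod 83)
Computing: 15^39 mod 83 = 45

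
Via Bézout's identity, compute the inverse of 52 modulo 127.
Extended GCD: 52(22) + 127(-9) = 1. So 52^(-1) ≡ 22 ≡ 22 (mod 127). Verify: 52 × 22 = 1144 ≡ 1 (mod 127)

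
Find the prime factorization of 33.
3 × 11

Divide by primes starting from smallest:
33 ÷ 3 = 11
11 ÷ 11 = 1

33 = 3 × 11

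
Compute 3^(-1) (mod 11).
4

Using Extended Euclidean Algorithm:
gcd(3, 11) = 1
Bezout coefficients: 3 × 4 + 11 × -1 = 1
So 3 × 4 ≡ 1 (mod 11)
The inverse is 4 mod 11 = 4
Verification: 3 × 4 = 12 = 1 × 11 + 1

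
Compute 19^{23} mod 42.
31

Using successive squaring:
Binary expansion of 23: 10111
Powers of 19 mod 42 (each is the square of the previous):
  19^1 ≡ 19 (mod 42)
  19^2 ≡ 19² = 361 ≡ 25 (mod 42)
  19^4 ≡ 25² = 625 ≡ 37 (mod 42)
  19^8 ≡ 37² = 1369 ≡ 25 (mod 42)
  19^16 ≡ 25² = 625 ≡ 37 (mod 42)
23 = 16 + 4 + 2 + 1, so 19^23 = 19^16 × 19^4 × 19^2 × 19^1 ≡ 37 × 37 × 25 × 19 (mod 42)
Multiplying step by step:
  37 × 37 = 1369 ≡ 25 (mod 42)
  25 × 25 = 625 ≡ 37 (mod 42)
  37 × 19 = 703 ≡ 31 (mod 42)
Result: 19^23 ≡ 31 (mod 42)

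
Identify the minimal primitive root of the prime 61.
p - 1 = 60 has prime divisors 2, 3, 5. h is a primitive root mod 61 iff h^(60/q) ≢ 1 (mod 61) for each such q.
h = 2: 2^30 ≡ 60, 2^20 ≡ 47, 2^12 ≡ 9 (mod 61); none is 1, so 2 has order 60 and is a primitive root.
The smallest primitive root mod 61 is g = 2.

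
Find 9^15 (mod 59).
Using repeated squaring. 15 = 8 + 4 + 2 + 1 (binary 1111). Repeated squaring mod 59: 9^1 ≡ 9; 9^2 ≡ 9² = 81 ≡ 22; 9^4 ≡ 22² = 484 ≡ 12; 9^8 ≡ 12² = 144 ≡ 26. Multiply: 9^15 = 9^8 × 9^4 × 9^2 × 9^1 ≡ 26 × 12 × 22 × 9 (mod 59): 26 × 12 = 312 ≡ 17; 17 × 22 = 374 ≡ 20; 20 × 9 = 180 ≡ 3. So 9^15 ≡ 3 (mod 59).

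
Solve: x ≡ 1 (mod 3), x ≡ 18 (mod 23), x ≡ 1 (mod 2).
M = 3 × 23 × 2 = 138. M₁ = 46, y₁ ≡ 1 (mod 3). M₂ = 6, y₂ ≡ 4 (mod 23). M₃ = 69, y₃ ≡ 1 (mod 2). x = 1×46×1 + 18×6×4 + 1×69×1 ≡ 133 (mod 138)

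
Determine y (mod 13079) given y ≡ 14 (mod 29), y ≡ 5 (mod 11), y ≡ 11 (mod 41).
6858

Using the Chinese Remainder Theorem:
M = product of moduli = 13079
For equation 1: M_1 = 451, 451 ≡ 16 (mod 29), inverse of 451 mod 29 is 20 (check: 16 × 20 = 320 ≡ 1 (mod 29))
For equation 2: M_2 = 1189, 1189 ≡ 1 (mod 11), inverse of 1189 mod 11 is 1 (check: 1 × 1 = 1 ≡ 1 (mod 11))
For equation 3: M_3 = 319, 319 ≡ 32 (mod 41), inverse of 319 mod 41 is 9 (check: 32 × 9 = 288 ≡ 1 (mod 41))
Combine: y ≡ Σ r_i×M_i×(M_i⁻¹ mod m_i) = 14×451×20 + 5×1189×1 + 11×319×9 = 126280 + 5945 + 31581 = 163806
163806 mod 13079 = 6858
y ≡ 6858 (mod 13079)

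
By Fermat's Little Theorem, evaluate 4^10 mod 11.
By Fermat's Little Theorem, 4^{10} ≡ 1 (mod 11) since 11 is prime and gcd(4, 11) = 1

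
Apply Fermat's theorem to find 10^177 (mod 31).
By Fermat: 10^{30} ≡ 1 (mod 31). 177 ≡ 27 (mod 30). So 10^{177} ≡ 10^{27} ≡ 4 (mod 31)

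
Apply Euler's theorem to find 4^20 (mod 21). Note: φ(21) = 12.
By Euler: 4^{12} ≡ 1 (mod 21) since gcd(4, 21) = 1. 20 = 1×12 + 8. So 4^{20} ≡ 4^{8} ≡ 16 (mod 21)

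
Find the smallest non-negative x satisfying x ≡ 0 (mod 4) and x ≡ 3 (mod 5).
M = 4 × 5 = 20. M₁ = 5, y₁ ≡ 1 (mod 4). M₂ = 4, y₂ ≡ 4 (mod 5). x = 0×5×1 + 3×4×4 ≡ 8 (mod 20)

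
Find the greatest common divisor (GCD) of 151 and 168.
1

Using the Euclidean algorithm:
151 = 0 × 168 + 151
168 = 1 × 151 + 17
151 = 8 × 17 + 15
17 = 1 × 15 + 2
15 = 7 × 2 + 1
2 = 2 × 1 + 0

GCD(151, 168) = 1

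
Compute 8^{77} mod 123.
80

Using successive squaring:
Binary expansion of 77: 1001101
Powers of 8 mod 123 (each is the square of the previous):
  8^1 ≡ 8 (mod 123)
  8^2 ≡ 8² = 64 ≡ 64 (mod 123)
  8^4 ≡ 64² = 4096 ≡ 37 (mod 123)
  8^8 ≡ 37² = 1369 ≡ 16 (mod 123)
  8^16 ≡ 16² = 256 ≡ 10 (mod 123)
  8^32 ≡ 10² = 100 ≡ 100 (mod 123)
  8^64 ≡ 100² = 10000 ≡ 37 (mod 123)
77 = 64 + 8 + 4 + 1, so 8^77 = 8^64 × 8^8 × 8^4 × 8^1 ≡ 37 × 16 × 37 × 8 (mod 123)
Multiplying step by step:
  37 × 16 = 592 ≡ 100 (mod 123)
  100 × 37 = 3700 ≡ 10 (mod 123)
  10 × 8 = 80 ≡ 80 (mod 123)
Result: 8^77 ≡ 80 (mod 123)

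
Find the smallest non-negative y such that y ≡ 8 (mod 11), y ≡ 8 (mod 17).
8

Using the Chinese Remainder Theorem:
M = product of moduli = 187
For equation 1: M_1 = 17, 17 ≡ 6 (mod 11), inverse of 17 mod 11 is 2 (check: 6 × 2 = 12 ≡ 1 (mod 11))
For equation 2: M_2 = 11, 11 ≡ 11 (mod 17), inverse of 11 mod 17 is 14 (check: 11 × 14 = 154 ≡ 1 (mod 17))
Combine: y ≡ Σ r_i×M_i×(M_i⁻¹ mod m_i) = 8×17×2 + 8×11×14 = 272 + 1232 = 1504
1504 mod 187 = 8
y ≡ 8 (mod 187)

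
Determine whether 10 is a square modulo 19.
By Euler's criterion: 10^{9} ≡ 18 (mod 19). Since this equals -1 (≡ 18), 10 is not a QR.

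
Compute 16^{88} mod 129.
4

Using successive squaring:
Binary expansion of 88: 1011000
Powers of 16 mod 129 (each is the square of the previous):
  16^1 ≡ 16 (mod 129)
  16^2 ≡ 16² = 256 ≡ 127 (mod 129)
  16^4 ≡ 127² = 16129 ≡ 4 (mod 129)
  16^8 ≡ 4² = 16 ≡ 16 (mod 129)
  16^16 ≡ 16² = 256 ≡ 127 (mod 129)
  16^32 ≡ 127² = 16129 ≡ 4 (mod 129)
  16^64 ≡ 4² = 16 ≡ 16 (mod 129)
88 = 64 + 16 + 8, so 16^88 = 16^64 × 16^16 × 16^8 ≡ 16 × 127 × 16 (mod 129)
Multiplying step by step:
  16 × 127 = 2032 ≡ 97 (mod 129)
  97 × 16 = 1552 ≡ 4 (mod 129)
Result: 16^88 ≡ 4 (mod 129)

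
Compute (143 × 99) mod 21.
3

(143 × 99) = 14157
14157 mod 21 = 3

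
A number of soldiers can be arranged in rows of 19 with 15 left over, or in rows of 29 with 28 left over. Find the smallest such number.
M = 19 × 29 = 551. M₁ = 29, y₁ ≡ 2 (mod 19). M₂ = 19, y₂ ≡ 26 (mod 29). y = 15×29×2 + 28×19×26 ≡ 376 (mod 551). The smallest positive such number is 376.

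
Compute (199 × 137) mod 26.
15

(199 × 137) = 27263
27263 mod 26 = 15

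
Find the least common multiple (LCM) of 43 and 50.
2150

First find GCD(43, 50) using the Euclidean algorithm:
43 = 0 × 50 + 43
50 = 1 × 43 + 7
43 = 6 × 7 + 1
7 = 7 × 1 + 0
GCD(43, 50) = 1

LCM formula: LCM(a, b) = (a × b) / GCD(a, b)
LCM(43, 50) = (43 × 50) / 1
LCM(43, 50) = 2150 / 1
LCM(43, 50) = 2150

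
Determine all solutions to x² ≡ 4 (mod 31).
The square roots of 4 mod 31 are 2 and 29. Verify: 2² = 4 ≡ 4 (mod 31)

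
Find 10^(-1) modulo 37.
26

Using Extended Euclidean Algorithm:
gcd(10, 37) = 1
Bezout coefficients: 10 × -11 + 37 × 3 = 1
So 10 × -11 ≡ 1 (mod 37)
The inverse is -11 mod 37 = 26
Verification: 10 × 26 = 260 = 7 × 37 + 1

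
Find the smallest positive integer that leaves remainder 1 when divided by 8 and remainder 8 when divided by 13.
M = 8 × 13 = 104. M₁ = 13, y₁ ≡ 5 (mod 8). M₂ = 8, y₂ ≡ 5 (mod 13). z = 1×13×5 + 8×8×5 ≡ 73 (mod 104). The smallest positive such number is 73.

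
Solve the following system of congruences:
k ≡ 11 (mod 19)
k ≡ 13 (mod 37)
87

Using the Chinese Remainder Theorem:
M = product of moduli = 703
For equation 1: M_1 = 37, 37 ≡ 18 (mod 19), inverse of 37 mod 19 is 18 (check: 18 × 18 = 324 ≡ 1 (mod 19))
For equation 2: M_2 = 19, 19 ≡ 19 (mod 37), inverse of 19 mod 37 is 2 (check: 19 × 2 = 38 ≡ 1 (mod 37))
Combine: k ≡ Σ r_i×M_i×(M_i⁻¹ mod m_i) = 11×37×18 + 13×19×2 = 7326 + 494 = 7820
7820 mod 703 = 87
k ≡ 87 (mod 703)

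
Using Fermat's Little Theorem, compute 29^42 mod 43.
By Fermat's Little Theorem, 29^{42} ≡ 1 (mod 43) since 43 is prime and gcd(29, 43) = 1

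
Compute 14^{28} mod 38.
24

Using successive squaring:
Binary expansion of 28: 11100
Powers of 14 mod 38 (each is the square of the previous):
  14^1 ≡ 14 (mod 38)
  14^2 ≡ 14² = 196 ≡ 6 (mod 38)
  14^4 ≡ 6² = 36 ≡ 36 (mod 38)
  14^8 ≡ 36² = 1296 ≡ 4 (mod 38)
  14^16 ≡ 4² = 16 ≡ 16 (mod 38)
28 = 16 + 8 + 4, so 14^28 = 14^16 × 14^8 × 14^4 ≡ 16 × 4 × 36 (mod 38)
Multiplying step by step:
  16 × 4 = 64 ≡ 26 (mod 38)
  26 × 36 = 936 ≡ 24 (mod 38)
Result: 14^28 ≡ 24 (mod 38)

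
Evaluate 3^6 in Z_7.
6 = 4 + 2 (binary 110). Repeated squaring mod 7: 3^1 ≡ 3; 3^2 ≡ 3² = 9 ≡ 2; 3^4 ≡ 2² = 4 ≡ 4. Multiply: 3^6 = 3^4 × 3^2 ≡ 4 × 2 (mod 7): 4 × 2 = 8 ≡ 1. So 3^6 ≡ 1 (mod 7).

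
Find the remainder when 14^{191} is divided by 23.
By Fermat: 14^{22} ≡ 1 (mod 23). 191 = 8×22 + 15. So 14^{191} ≡ 14^{15} ≡ 17 (mod 23)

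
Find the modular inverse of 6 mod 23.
6^(-1) ≡ 4 (mod 23). Verification: 6 × 4 = 24 ≡ 1 (mod 23)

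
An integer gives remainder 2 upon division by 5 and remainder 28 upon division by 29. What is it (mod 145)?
M = 5 × 29 = 145. M₁ = 29, y₁ ≡ 4 (mod 5). M₂ = 5, y₂ ≡ 6 (mod 29). m = 2×29×4 + 28×5×6 ≡ 57 (mod 145). The smallest positive such number is 57.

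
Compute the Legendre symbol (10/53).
(10/53) = 10^{26} mod 53 = 1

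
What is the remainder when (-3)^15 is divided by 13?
Using Fermat: (-3)^{12} ≡ 1 (mod 13). 15 ≡ 3 (mod 12). So (-3)^{15} ≡ (-3)^{3} ≡ 12 (mod 13)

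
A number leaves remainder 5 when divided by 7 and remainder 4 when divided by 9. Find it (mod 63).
M = 7 × 9 = 63. M₁ = 9, y₁ ≡ 4 (mod 7). M₂ = 7, y₂ ≡ 4 (mod 9). t = 5×9×4 + 4×7×4 ≡ 40 (mod 63)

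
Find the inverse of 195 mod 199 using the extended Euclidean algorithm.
Extended GCD: 195(-50) + 199(49) = 1. So 195^(-1) ≡ 149 ≡ 149 (mod 199). Verify: 195 × 149 = 29055 ≡ 1 (mod 199)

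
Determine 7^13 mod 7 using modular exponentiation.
Using repeated squaring. 7 ≡ 0 (mod 7). 13 = 8 + 4 + 1 (binary 1101). Repeated squaring mod 7: 0^1 ≡ 0; 0^2 ≡ 0² = 0 ≡ 0; 0^4 ≡ 0² = 0 ≡ 0; 0^8 ≡ 0² = 0 ≡ 0. Multiply: 7^13 ≡ 0^8 × 0^4 × 0^1 ≡ 0 × 0 × 0 (mod 7): 0 × 0 = 0 ≡ 0; 0 × 0 = 0 ≡ 0. So 7^13 ≡ 0 (mod 7).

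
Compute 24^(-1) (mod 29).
24^(-1) ≡ 23 (mod 29). Verification: 24 × 23 = 552 ≡ 1 (mod 29)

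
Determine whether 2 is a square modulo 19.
By Euler's criterion: 2^{9} ≡ 18 (mod 19). Since this equals -1 (≡ 18), 2 is not a QR.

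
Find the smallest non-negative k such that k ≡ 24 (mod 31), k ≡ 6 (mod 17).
210

Using the Chinese Remainder Theorem:
M = product of moduli = 527
For equation 1: M_1 = 17, 17 ≡ 17 (mod 31), inverse of 17 mod 31 is 11 (check: 17 × 11 = 187 ≡ 1 (mod 31))
For equation 2: M_2 = 31, 31 ≡ 14 (mod 17), inverse of 31 mod 17 is 11 (check: 14 × 11 = 154 ≡ 1 (mod 17))
Combine: k ≡ Σ r_i×M_i×(M_i⁻¹ mod m_i) = 24×17×11 + 6×31×11 = 4488 + 2046 = 6534
6534 mod 527 = 210
k ≡ 210 (mod 527)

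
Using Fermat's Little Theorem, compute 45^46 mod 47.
By Fermat's Little Theorem, 45^{46} ≡ 1 (mod 47) since 47 is prime and gcd(45, 47) = 1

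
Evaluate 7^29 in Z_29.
Using Fermat: 7^{28} ≡ 1 (mod 29). 29 ≡ 1 (mod 28). So 7^{29} ≡ 7^{1} ≡ 7 (mod 29)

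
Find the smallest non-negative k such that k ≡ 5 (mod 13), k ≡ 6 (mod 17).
57

Using the Chinese Remainder Theorem:
M = product of moduli = 221
For equation 1: M_1 = 17, 17 ≡ 4 (mod 13), inverse of 17 mod 13 is 10 (check: 4 × 10 = 40 ≡ 1 (mod 13))
For equation 2: M_2 = 13, 13 ≡ 13 (mod 17), inverse of 13 mod 17 is 4 (check: 13 × 4 = 52 ≡ 1 (mod 17))
Combine: k ≡ Σ r_i×M_i×(M_i⁻¹ mod m_i) = 5×17×10 + 6×13×4 = 850 + 312 = 1162
1162 mod 221 = 57
k ≡ 57 (mod 221)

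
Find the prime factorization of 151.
151

Divide by primes starting from smallest:
151 ÷ 151 = 1

151 = 151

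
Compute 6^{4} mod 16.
0

Using successive squaring:
Binary expansion of 4: 100
Powers of 6 mod 16 (each is the square of the previous):
  6^1 ≡ 6 (mod 16)
  6^2 ≡ 6² = 36 ≡ 4 (mod 16)
  6^4 ≡ 4² = 16 ≡ 0 (mod 16)
4 is a power of 2, so 6^4 is the last square: ≡ 0 (mod 16)
Result: 6^4 ≡ 0 (mod 16)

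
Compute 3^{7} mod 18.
9

Using successive squaring:
Binary expansion of 7: 111
Powers of 3 mod 18 (each is the square of the previous):
  3^1 ≡ 3 (mod 18)
  3^2 ≡ 3² = 9 ≡ 9 (mod 18)
  3^4 ≡ 9² = 81 ≡ 9 (mod 18)
7 = 4 + 2 + 1, so 3^7 = 3^4 × 3^2 × 3^1 ≡ 9 × 9 × 3 (mod 18)
Multiplying step by step:
  9 × 9 = 81 ≡ 9 (mod 18)
  9 × 3 = 27 ≡ 9 (mod 18)
Result: 3^7 ≡ 9 (mod 18)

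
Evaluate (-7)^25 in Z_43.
Using repeated squaring. (-7) ≡ 36 (mod 43). 25 = 16 + 8 + 1 (binary 11001). Repeated squaring mod 43: 36^1 ≡ 36; 36^2 ≡ 36² = 1296 ≡ 6; 36^4 ≡ 6² = 36 ≡ 36; 36^8 ≡ 36² = 1296 ≡ 6; 36^16 ≡ 6² = 36 ≡ 36. Multiply: (-7)^25 ≡ 36^16 × 36^8 × 36^1 ≡ 36 × 6 × 36 (mod 43): 36 × 6 = 216 ≡ 1; 1 × 36 = 36 ≡ 36. So (-7)^25 ≡ 36 (mod 43).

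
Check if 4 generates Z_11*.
p - 1 = 10 has prime divisors 2, 5. Check 4^(10/q) mod 11 for each: 4^(10/2) = 4^5 ≡ 1, 4^(10/5) = 4^2 ≡ 5 (mod 11). Since 4^5 ≡ 1 (mod 11), the order of 4 divides 5 (in fact the order is 5) ≠ 10, so it is not a primitive root.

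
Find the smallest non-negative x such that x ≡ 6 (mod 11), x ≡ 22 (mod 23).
160

Using the Chinese Remainder Theorem:
M = product of moduli = 253
For equation 1: M_1 = 23, 23 ≡ 1 (mod 11), inverse of 23 mod 11 is 1 (check: 1 × 1 = 1 ≡ 1 (mod 11))
For equation 2: M_2 = 11, 11 ≡ 11 (mod 23), inverse of 11 mod 23 is 21 (check: 11 × 21 = 231 ≡ 1 (mod 23))
Combine: x ≡ Σ r_i×M_i×(M_i⁻¹ mod m_i) = 6×23×1 + 22×11×21 = 138 + 5082 = 5220
5220 mod 253 = 160
x ≡ 160 (mod 253)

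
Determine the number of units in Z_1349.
1260

Prime factorization: 1349 = 19 × 71
Using the formula φ(n) = n × Π(1 - 1/p) for each prime factor p:
φ(1349) = 1349 × (1 - 1/19) × (1 - 1/71)
φ(1349) = 1260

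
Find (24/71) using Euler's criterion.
(24/71) = 24^{35} mod 71 = 1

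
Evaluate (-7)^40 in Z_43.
Using repeated squaring. (-7) ≡ 36 (mod 43). 40 = 32 + 8 (binary 101000). Repeated squaring mod 43: 36^1 ≡ 36; 36^2 ≡ 36² = 1296 ≡ 6; 36^4 ≡ 6² = 36 ≡ 36; 36^8 ≡ 36² = 1296 ≡ 6; 36^16 ≡ 6² = 36 ≡ 36; 36^32 ≡ 36² = 1296 ≡ 6. Multiply: (-7)^40 ≡ 36^32 × 36^8 ≡ 6 × 6 (mod 43): 6 × 6 = 36 ≡ 36. So (-7)^40 ≡ 36 (mod 43).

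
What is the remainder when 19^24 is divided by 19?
Using repeated squaring. 19 ≡ 0 (mod 19). 24 = 16 + 8 (binary 11000). Repeated squaring mod 19: 0^1 ≡ 0; 0^2 ≡ 0² = 0 ≡ 0; 0^4 ≡ 0² = 0 ≡ 0; 0^8 ≡ 0² = 0 ≡ 0; 0^16 ≡ 0² = 0 ≡ 0. Multiply: 19^24 ≡ 0^16 × 0^8 ≡ 0 × 0 (mod 19): 0 × 0 = 0 ≡ 0. So 19^24 ≡ 0 (mod 19).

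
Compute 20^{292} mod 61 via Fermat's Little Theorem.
34

By Fermat's Little Theorem, a^(p-1) ≡ 1 (mod p) for prime p and gcd(a, p) = 1
Here p = 61, so 20^60 ≡ 1 (mod 61)
We can reduce the exponent: 292 mod 60 = 52
So 20^292 ≡ 20^52 (mod 61)
Computing: 20^52 mod 61 = 34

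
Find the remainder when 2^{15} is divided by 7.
By Fermat: 2^{6} ≡ 1 (mod 7). 15 = 2×6 + 3. So 2^{15} ≡ 2^{3} ≡ 1 (mod 7)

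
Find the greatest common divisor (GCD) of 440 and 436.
4

Using the Euclidean algorithm:
440 = 1 × 436 + 4
436 = 109 × 4 + 0

GCD(440, 436) = 4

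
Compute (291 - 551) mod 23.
16

(291 - 551) = -260
-260 mod 23 = 16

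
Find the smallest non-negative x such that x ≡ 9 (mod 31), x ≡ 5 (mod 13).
226

Using the Chinese Remainder Theorem:
M = product of moduli = 403
For equation 1: M_1 = 13, 13 ≡ 13 (mod 31), inverse of 13 mod 31 is 12 (check: 13 × 12 = 156 ≡ 1 (mod 31))
For equation 2: M_2 = 31, 31 ≡ 5 (mod 13), inverse of 31 mod 13 is 8 (check: 5 × 8 = 40 ≡ 1 (mod 13))
Combine: x ≡ Σ r_i×M_i×(M_i⁻¹ mod m_i) = 9×13×12 + 5×31×8 = 1404 + 1240 = 2644
2644 mod 403 = 226
x ≡ 226 (mod 403)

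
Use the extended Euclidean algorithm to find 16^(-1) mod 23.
Extended GCD: 16(-10) + 23(7) = 1. So 16^(-1) ≡ 13 ≡ 13 (mod 23). Verify: 16 × 13 = 208 ≡ 1 (mod 23)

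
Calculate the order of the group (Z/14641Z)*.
13310

Prime factorization: 14641 = 11^4
Using the formula φ(n) = n × Π(1 - 1/p) for each prime factor p:
φ(14641) = 14641 × (1 - 1/11)
φ(14641) = 13310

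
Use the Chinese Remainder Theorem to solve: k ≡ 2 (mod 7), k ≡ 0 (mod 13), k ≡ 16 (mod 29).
2249

Using the Chinese Remainder Theorem:
M = product of moduli = 2639
For equation 1: M_1 = 377, 377 ≡ 6 (mod 7), inverse of 377 mod 7 is 6 (check: 6 × 6 = 36 ≡ 1 (mod 7))
For equation 2: M_2 = 203, 203 ≡ 8 (mod 13), inverse of 203 mod 13 is 5 (check: 8 × 5 = 40 ≡ 1 (mod 13))
For equation 3: M_3 = 91, 91 ≡ 4 (mod 29), inverse of 91 mod 29 is 22 (check: 4 × 22 = 88 ≡ 1 (mod 29))
Combine: k ≡ Σ r_i×M_i×(M_i⁻¹ mod m_i) = 2×377×6 + 0×203×5 + 16×91×22 = 4524 + 0 + 32032 = 36556
36556 mod 2639 = 2249
k ≡ 2249 (mod 2639)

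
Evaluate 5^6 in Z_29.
6 = 4 + 2 (binary 110). Repeated squaring mod 29: 5^1 ≡ 5; 5^2 ≡ 5² = 25 ≡ 25; 5^4 ≡ 25² = 625 ≡ 16. Multiply: 5^6 = 5^4 × 5^2 ≡ 16 × 25 (mod 29): 16 × 25 = 400 ≡ 23. So 5^6 ≡ 23 (mod 29).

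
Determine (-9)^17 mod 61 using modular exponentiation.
Using repeated squaring. (-9) ≡ 52 (mod 61). 17 = 16 + 1 (binary 10001). Repeated squaring mod 61: 52^1 ≡ 52; 52^2 ≡ 52² = 2704 ≡ 20; 52^4 ≡ 20² = 400 ≡ 34; 52^8 ≡ 34² = 1156 ≡ 58; 52^16 ≡ 58² = 3364 ≡ 9. Multiply: (-9)^17 ≡ 52^16 × 52^1 ≡ 9 × 52 (mod 61): 9 × 52 = 468 ≡ 41. So (-9)^17 ≡ 41 (mod 61).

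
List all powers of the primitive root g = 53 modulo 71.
g^1, g^2, ..., g^{70} mod 71: {53, 40, 61, 38, 26, 29, 46, 24, 65, 37, 44, 60, 56, 57, 39, 8, 69, 36, 62, 20, 66, 19, 13, 50, 23, 12, 68, 54, 22, 30, 28, 64, 55, 4, 70, 18, 31, 10, 33, 45, 42, 25, 47, 6, 34, 27, 11, 15, 14, 32, 63, 2, 35, 9, 51, 5, 52, 58, 21, 48, 59, 3, 17, 49, 41, 43, 7, 16, 67, 1}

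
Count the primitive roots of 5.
2

The number of primitive roots modulo p is φ(p-1) = φ(4)
φ(4) = 2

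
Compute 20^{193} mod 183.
131

Using successive squaring:
Binary expansion of 193: 11000001
Powers of 20 mod 183 (each is the square of the previous):
  20^1 ≡ 20 (mod 183)
  20^2 ≡ 20² = 400 ≡ 34 (mod 183)
  20^4 ≡ 34² = 1156 ≡ 58 (mod 183)
  20^8 ≡ 58² = 3364 ≡ 70 (mod 183)
  20^16 ≡ 70² = 4900 ≡ 142 (mod 183)
  20^32 ≡ 142² = 20164 ≡ 34 (mod 183)
  20^64 ≡ 34² = 1156 ≡ 58 (mod 183)
  20^128 ≡ 58² = 3364 ≡ 70 (mod 183)
193 = 128 + 64 + 1, so 20^193 = 20^128 × 20^64 × 20^1 ≡ 70 × 58 × 20 (mod 183)
Multiplying step by step:
  70 × 58 = 4060 ≡ 34 (mod 183)
  34 × 20 = 680 ≡ 131 (mod 183)
Result: 20^193 ≡ 131 (mod 183)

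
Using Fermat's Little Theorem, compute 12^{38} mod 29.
28

By Fermat's Little Theorem, a^(p-1) ≡ 1 (mod p) for prime p and gcd(a, p) = 1
Here p = 29, so 12^28 ≡ 1 (mod 29)
We can reduce the exponent: 38 mod 28 = 10
So 12^38 ≡ 12^10 (mod 29)
Computing: 12^10 mod 29 = 28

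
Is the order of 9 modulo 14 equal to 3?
Yes, ord_14(9) = 3.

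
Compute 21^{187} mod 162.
81

Using successive squaring:
Binary expansion of 187: 10111011
Powers of 21 mod 162 (each is the square of the previous):
  21^1 ≡ 21 (mod 162)
  21^2 ≡ 21² = 441 ≡ 117 (mod 162)
  21^4 ≡ 117² = 13689 ≡ 81 (mod 162)
  21^8 ≡ 81² = 6561 ≡ 81 (mod 162)
  21^16 ≡ 81² = 6561 ≡ 81 (mod 162)
  21^32 ≡ 81² = 6561 ≡ 81 (mod 162)
  21^64 ≡ 81² = 6561 ≡ 81 (mod 162)
  21^128 ≡ 81² = 6561 ≡ 81 (mod 162)
187 = 128 + 32 + 16 + 8 + 2 + 1, so 21^187 = 21^128 × 21^32 × 21^16 × 21^8 × 21^2 × 21^1 ≡ 81 × 81 × 81 × 81 × 117 × 21 (mod 162)
Multiplying step by step:
  81 × 81 = 6561 ≡ 81 (mod 162)
  81 × 81 = 6561 ≡ 81 (mod 162)
  81 × 81 = 6561 ≡ 81 (mod 162)
  81 × 117 = 9477 ≡ 81 (mod 162)
  81 × 21 = 1701 ≡ 81 (mod 162)
Result: 21^187 ≡ 81 (mod 162)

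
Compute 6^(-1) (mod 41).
6^(-1) ≡ 7 (mod 41). Verification: 6 × 7 = 42 ≡ 1 (mod 41)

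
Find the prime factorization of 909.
3^2 × 101

Divide by primes starting from smallest:
909 ÷ 3 = 303
303 ÷ 3 = 101
101 ÷ 101 = 1

909 = 3^2 × 101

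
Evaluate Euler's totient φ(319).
280

Prime factorization: 319 = 11 × 29
Using the formula φ(n) = n × Π(1 - 1/p) for each prime factor p:
φ(319) = 319 × (1 - 1/11) × (1 - 1/29)
φ(319) = 280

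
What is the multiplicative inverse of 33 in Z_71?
28

Using Extended Euclidean Algorithm:
gcd(33, 71) = 1
Bezout coefficients: 33 × 28 + 71 × -13 = 1
So 33 × 28 ≡ 1 (mod 71)
The inverse is 28 mod 71 = 28
Verification: 33 × 28 = 924 = 13 × 71 + 1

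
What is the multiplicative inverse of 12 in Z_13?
12

Using Extended Euclidean Algorithm:
gcd(12, 13) = 1
Bezout coefficients: 12 × -1 + 13 × 1 = 1
So 12 × -1 ≡ 1 (mod 13)
The inverse is -1 mod 13 = 12
Verification: 12 × 12 = 144 = 11 × 13 + 1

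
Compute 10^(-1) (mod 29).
3

Using Extended Euclidean Algorithm:
gcd(10, 29) = 1
Bezout coefficients: 10 × 3 + 29 × -1 = 1
So 10 × 3 ≡ 1 (mod 29)
The inverse is 3 mod 29 = 3
Verification: 10 × 3 = 30 = 1 × 29 + 1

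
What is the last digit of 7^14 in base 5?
Using Fermat: 7^{4} ≡ 1 (mod 5). 14 ≡ 2 (mod 4). So 7^{14} ≡ 7^{2} ≡ 4 (mod 5)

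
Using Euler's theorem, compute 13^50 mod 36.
By Euler: 13^{12} ≡ 1 (mod 36) since gcd(13, 36) = 1. 50 = 4×12 + 2. So 13^{50} ≡ 13^{2} ≡ 25 (mod 36)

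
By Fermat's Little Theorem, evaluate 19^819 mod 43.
By Fermat: 19^{42} ≡ 1 (mod 43). 819 ≡ 21 (mod 42). So 19^{819} ≡ 19^{21} ≡ 42 (mod 43)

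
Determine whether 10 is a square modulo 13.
By Euler's criterion: 10^{6} ≡ 1 (mod 13). Since this equals 1, 10 is a QR.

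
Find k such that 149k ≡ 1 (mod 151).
149^(-1) ≡ 75 (mod 151). Verification: 149 × 75 = 11175 ≡ 1 (mod 151)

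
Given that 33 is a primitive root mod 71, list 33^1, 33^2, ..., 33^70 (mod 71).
g^1, g^2, ..., g^{70} mod 71: {33, 24, 11, 8, 51, 50, 17, 64, 53, 45, 65, 15, 69, 5, 23, 49, 55, 40, 42, 37, 14, 36, 52, 12, 41, 4, 61, 25, 44, 32, 62, 58, 68, 43, 70, 38, 47, 60, 63, 20, 21, 54, 7, 18, 26, 6, 56, 2, 66, 48, 22, 16, 31, 29, 34, 57, 35, 19, 59, 30, 67, 10, 46, 27, 39, 9, 13, 3, 28, 1}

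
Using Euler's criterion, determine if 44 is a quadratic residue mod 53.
By Euler's criterion: 44^{26} ≡ 1 (mod 53). Since this equals 1, 44 is a QR.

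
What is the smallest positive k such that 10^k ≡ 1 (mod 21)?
Powers of 10 mod 21: 10^1≡10, 10^2≡16, 10^3≡13, 10^4≡4, 10^5≡19, 10^6≡1. Order = 6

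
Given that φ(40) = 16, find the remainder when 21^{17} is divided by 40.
By Euler: 21^{16} ≡ 1 (mod 40) since gcd(21, 40) = 1. 17 = 1×16 + 1. So 21^{17} ≡ 21^{1} ≡ 21 (mod 40)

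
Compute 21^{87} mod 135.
81

Using successive squaring:
Binary expansion of 87: 1010111
Powers of 21 mod 135 (each is the square of the previous):
  21^1 ≡ 21 (mod 135)
  21^2 ≡ 21² = 441 ≡ 36 (mod 135)
  21^4 ≡ 36² = 1296 ≡ 81 (mod 135)
  21^8 ≡ 81² = 6561 ≡ 81 (mod 135)
  21^16 ≡ 81² = 6561 ≡ 81 (mod 135)
  21^32 ≡ 81² = 6561 ≡ 81 (mod 135)
  21^64 ≡ 81² = 6561 ≡ 81 (mod 135)
87 = 64 + 16 + 4 + 2 + 1, so 21^87 = 21^64 × 21^16 × 21^4 × 21^2 × 21^1 ≡ 81 × 81 × 81 × 36 × 21 (mod 135)
Multiplying step by step:
  81 × 81 = 6561 ≡ 81 (mod 135)
  81 × 81 = 6561 ≡ 81 (mod 135)
  81 × 36 = 2916 ≡ 81 (mod 135)
  81 × 21 = 1701 ≡ 81 (mod 135)
Result: 21^87 ≡ 81 (mod 135)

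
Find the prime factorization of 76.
2^2 × 19

Divide by primes starting from smallest:
76 ÷ 2 = 38
38 ÷ 2 = 19
19 ÷ 19 = 1

76 = 2^2 × 19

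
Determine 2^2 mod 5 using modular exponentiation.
2 = 2 (binary 10). Repeated squaring mod 5: 2^1 ≡ 2; 2^2 ≡ 2² = 4 ≡ 4. So 2^2 ≡ 4 (mod 5).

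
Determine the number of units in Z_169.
156

Prime factorization: 169 = 13^2
Using the formula φ(n) = n × Π(1 - 1/p) for each prime factor p:
φ(169) = 169 × (1 - 1/13)
φ(169) = 156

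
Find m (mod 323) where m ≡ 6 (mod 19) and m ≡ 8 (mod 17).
M = 19 × 17 = 323. M₁ = 17, y₁ ≡ 9 (mod 19). M₂ = 19, y₂ ≡ 9 (mod 17). m = 6×17×9 + 8×19×9 ≡ 25 (mod 323)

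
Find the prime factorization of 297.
3^3 × 11

Divide by primes starting from smallest:
297 ÷ 3 = 99
99 ÷ 3 = 33
33 ÷ 3 = 11
11 ÷ 11 = 1

297 = 3^3 × 11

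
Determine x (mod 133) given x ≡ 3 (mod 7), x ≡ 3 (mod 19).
3

Using the Chinese Remainder Theorem:
M = product of moduli = 133
For equation 1: M_1 = 19, 19 ≡ 5 (mod 7), inverse of 19 mod 7 is 3 (check: 5 × 3 = 15 ≡ 1 (mod 7))
For equation 2: M_2 = 7, 7 ≡ 7 (mod 19), inverse of 7 mod 19 is 11 (check: 7 × 11 = 77 ≡ 1 (mod 19))
Combine: x ≡ Σ r_i×M_i×(M_i⁻¹ mod m_i) = 3×19×3 + 3×7×11 = 171 + 231 = 402
402 mod 133 = 3
x ≡ 3 (mod 133)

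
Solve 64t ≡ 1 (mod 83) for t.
48

Using Extended Euclidean Algorithm:
gcd(64, 83) = 1
Bezout coefficients: 64 × -35 + 83 × 27 = 1
So 64 × -35 ≡ 1 (mod 83)
The inverse is -35 mod 83 = 48
Verification: 64 × 48 = 3072 = 37 × 83 + 1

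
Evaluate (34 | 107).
(34/107) = 34^{53} mod 107 = 1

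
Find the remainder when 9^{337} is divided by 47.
By Fermat: 9^{46} ≡ 1 (mod 47). 337 = 7×46 + 15. So 9^{337} ≡ 9^{15} ≡ 25 (mod 47)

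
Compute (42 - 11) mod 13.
5

(42 - 11) = 31
31 mod 13 = 5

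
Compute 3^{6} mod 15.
9

Using successive squaring:
Binary expansion of 6: 110
Powers of 3 mod 15 (each is the square of the previous):
  3^1 ≡ 3 (mod 15)
  3^2 ≡ 3² = 9 ≡ 9 (mod 15)
  3^4 ≡ 9² = 81 ≡ 6 (mod 15)
6 = 4 + 2, so 3^6 = 3^4 × 3^2 ≡ 6 × 9 (mod 15)
Multiplying step by step:
  6 × 9 = 54 ≡ 9 (mod 15)
Result: 3^6 ≡ 9 (mod 15)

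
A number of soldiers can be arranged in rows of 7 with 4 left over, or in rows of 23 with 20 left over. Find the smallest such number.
M = 7 × 23 = 161. M₁ = 23, y₁ ≡ 4 (mod 7). M₂ = 7, y₂ ≡ 10 (mod 23). z = 4×23×4 + 20×7×10 ≡ 158 (mod 161). The smallest positive such number is 158.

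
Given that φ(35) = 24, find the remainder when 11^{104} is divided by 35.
By Euler: 11^{24} ≡ 1 (mod 35) since gcd(11, 35) = 1. 104 = 4×24 + 8. So 11^{104} ≡ 11^{8} ≡ 16 (mod 35)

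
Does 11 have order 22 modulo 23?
p - 1 = 22 has prime divisors 2, 11. Check 11^(22/q) mod 23 for each: 11^(22/2) = 11^11 ≡ 22, 11^(22/11) = 11^2 ≡ 6 (mod 23). None of these is 1, so 11 has order 22 = φ(23), so it is a primitive root mod 23.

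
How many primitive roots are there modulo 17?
8

The number of primitive roots modulo p is φ(p-1) = φ(16)
φ(16) = 8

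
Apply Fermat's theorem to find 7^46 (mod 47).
By Fermat's Little Theorem, 7^{46} ≡ 1 (mod 47) since 47 is prime and gcd(7, 47) = 1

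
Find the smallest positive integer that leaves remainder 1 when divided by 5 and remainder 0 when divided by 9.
M = 5 × 9 = 45. M₁ = 9, y₁ ≡ 4 (mod 5). M₂ = 5, y₂ ≡ 2 (mod 9). m = 1×9×4 + 0×5×2 ≡ 36 (mod 45). The smallest positive such number is 36.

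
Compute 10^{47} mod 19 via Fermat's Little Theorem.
14

By Fermat's Little Theorem, a^(p-1) ≡ 1 (mod p) for prime p and gcd(a, p) = 1
Here p = 19, so 10^18 ≡ 1 (mod 19)
We can reduce the exponent: 47 mod 18 = 11
So 10^47 ≡ 10^11 (mod 19)
Computing: 10^11 mod 19 = 14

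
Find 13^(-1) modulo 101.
70

Using Extended Euclidean Algorithm:
gcd(13, 101) = 1
Bezout coefficients: 13 × -31 + 101 × 4 = 1
So 13 × -31 ≡ 1 (mod 101)
The inverse is -31 mod 101 = 70
Verification: 13 × 70 = 910 = 9 × 101 + 1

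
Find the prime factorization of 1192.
2^3 × 149

Divide by primes starting from smallest:
1192 ÷ 2 = 596
596 ÷ 2 = 298
298 ÷ 2 = 149
149 ÷ 149 = 1

1192 = 2^3 × 149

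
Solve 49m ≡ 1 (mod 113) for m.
49^(-1) ≡ 30 (mod 113). Verification: 49 × 30 = 1470 ≡ 1 (mod 113)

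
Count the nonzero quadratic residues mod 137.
For prime 137, there are (p-1)/2 = (137-1)/2 = 68 quadratic residues (excluding 0).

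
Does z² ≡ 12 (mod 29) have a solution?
By Euler's criterion: 12^{14} ≡ 28 (mod 29). Since this equals -1 (≡ 28), 12 is not a QR.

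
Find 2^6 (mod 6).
6 = 4 + 2 (binary 110). Repeated squaring mod 6: 2^1 ≡ 2; 2^2 ≡ 2² = 4 ≡ 4; 2^4 ≡ 4² = 16 ≡ 4. Multiply: 2^6 = 2^4 × 2^2 ≡ 4 × 4 (mod 6): 4 × 4 = 16 ≡ 4. So 2^6 ≡ 4 (mod 6).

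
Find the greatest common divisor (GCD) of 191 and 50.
1

Using the Euclidean algorithm:
191 = 3 × 50 + 41
50 = 1 × 41 + 9
41 = 4 × 9 + 5
9 = 1 × 5 + 4
5 = 1 × 4 + 1
4 = 4 × 1 + 0

GCD(191, 50) = 1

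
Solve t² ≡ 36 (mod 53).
The square roots of 36 mod 53 are 47 and 6. Verify: 47² = 2209 ≡ 36 (mod 53)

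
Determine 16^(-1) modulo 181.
16^(-1) ≡ 34 (mod 181). Verification: 16 × 34 = 544 ≡ 1 (mod 181)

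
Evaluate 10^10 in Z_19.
10 = 8 + 2 (binary 1010). Repeated squaring mod 19: 10^1 ≡ 10; 10^2 ≡ 10² = 100 ≡ 5; 10^4 ≡ 5² = 25 ≡ 6; 10^8 ≡ 6² = 36 ≡ 17. Multiply: 10^10 = 10^8 × 10^2 ≡ 17 × 5 (mod 19): 17 × 5 = 85 ≡ 9. So 10^10 ≡ 9 (mod 19).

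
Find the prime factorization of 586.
2 × 293

Divide by primes starting from smallest:
586 ÷ 2 = 293
293 ÷ 293 = 1

586 = 2 × 293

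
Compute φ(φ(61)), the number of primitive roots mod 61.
Number of primitive roots mod 61 = φ(60) = 16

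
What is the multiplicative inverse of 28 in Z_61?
24

Using Extended Euclidean Algorithm:
gcd(28, 61) = 1
Bezout coefficients: 28 × 24 + 61 × -11 = 1
So 28 × 24 ≡ 1 (mod 61)
The inverse is 24 mod 61 = 24
Verification: 28 × 24 = 672 = 11 × 61 + 1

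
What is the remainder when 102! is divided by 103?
By Wilson's theorem, (102)! ≡ -1 ≡ 102 (mod 103)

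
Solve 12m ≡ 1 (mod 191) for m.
12^(-1) ≡ 16 (mod 191). Verification: 12 × 16 = 192 ≡ 1 (mod 191)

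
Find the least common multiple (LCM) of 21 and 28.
84

First find GCD(21, 28) using the Euclidean algorithm:
21 = 0 × 28 + 21
28 = 1 × 21 + 7
21 = 3 × 7 + 0
GCD(21, 28) = 7

LCM formula: LCM(a, b) = (a × b) / GCD(a, b)
LCM(21, 28) = (21 × 28) / 7
LCM(21, 28) = 588 / 7
LCM(21, 28) = 84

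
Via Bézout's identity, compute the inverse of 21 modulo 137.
Extended GCD: 21(-13) + 137(2) = 1. So 21^(-1) ≡ 124 ≡ 124 (mod 137). Verify: 21 × 124 = 2604 ≡ 1 (mod 137)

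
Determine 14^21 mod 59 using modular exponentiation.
Using repeated squaring. 21 = 16 + 4 + 1 (binary 10101). Repeated squaring mod 59: 14^1 ≡ 14; 14^2 ≡ 14² = 196 ≡ 19; 14^4 ≡ 19² = 361 ≡ 7; 14^8 ≡ 7² = 49 ≡ 49; 14^16 ≡ 49² = 2401 ≡ 41. Multiply: 14^21 = 14^16 × 14^4 × 14^1 ≡ 41 × 7 × 14 (mod 59): 41 × 7 = 287 ≡ 51; 51 × 14 = 714 ≡ 6. So 14^21 ≡ 6 (mod 59).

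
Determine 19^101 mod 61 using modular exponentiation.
Using Fermat: 19^{60} ≡ 1 (mod 61). 101 ≡ 41 (mod 60). So 19^{101} ≡ 19^{41} ≡ 39 (mod 61)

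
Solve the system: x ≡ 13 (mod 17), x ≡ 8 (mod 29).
M = 17 × 29 = 493. M₁ = 29, y₁ ≡ 10 (mod 17). M₂ = 17, y₂ ≡ 12 (mod 29). x = 13×29×10 + 8×17×12 ≡ 472 (mod 493)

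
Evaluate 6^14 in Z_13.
Using Fermat: 6^{12} ≡ 1 (mod 13). 14 ≡ 2 (mod 12). So 6^{14} ≡ 6^{2} ≡ 10 (mod 13)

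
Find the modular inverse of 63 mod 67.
63^(-1) ≡ 50 (mod 67). Verification: 63 × 50 = 3150 ≡ 1 (mod 67)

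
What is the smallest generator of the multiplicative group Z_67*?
p - 1 = 66 has prime divisors 2, 3, 11. h is a primitive root mod 67 iff h^(66/q) ≢ 1 (mod 67) for each such q.
h = 2: 2^33 ≡ 66, 2^22 ≡ 37, 2^6 ≡ 64 (mod 67); none is 1, so 2 has order 66 and is a primitive root.
The smallest primitive root mod 67 is g = 2.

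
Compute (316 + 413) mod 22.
3

(316 + 413) = 729
729 mod 22 = 3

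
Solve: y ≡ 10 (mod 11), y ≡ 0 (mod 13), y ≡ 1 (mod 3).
M = 11 × 13 × 3 = 429. M₁ = 39, y₁ ≡ 2 (mod 11). M₂ = 33, y₂ ≡ 2 (mod 13). M₃ = 143, y₃ ≡ 2 (mod 3). y = 10×39×2 + 0×33×2 + 1×143×2 ≡ 208 (mod 429)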